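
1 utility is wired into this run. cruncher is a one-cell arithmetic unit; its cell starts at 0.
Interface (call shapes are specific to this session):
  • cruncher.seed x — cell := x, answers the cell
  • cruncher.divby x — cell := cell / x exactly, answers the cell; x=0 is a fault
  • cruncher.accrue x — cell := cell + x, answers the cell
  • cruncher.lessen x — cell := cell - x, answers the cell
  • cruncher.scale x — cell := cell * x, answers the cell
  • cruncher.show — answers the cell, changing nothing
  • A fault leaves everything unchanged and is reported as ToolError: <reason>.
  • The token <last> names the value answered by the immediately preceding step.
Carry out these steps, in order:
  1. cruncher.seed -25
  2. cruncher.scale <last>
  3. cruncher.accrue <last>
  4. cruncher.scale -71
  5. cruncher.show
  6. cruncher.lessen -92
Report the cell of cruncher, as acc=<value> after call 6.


Answer: acc=-88658

Derivation:
I invoke cruncher.seed with x: -25, — result: -25.
Invoking cruncher.scale with x: <last>, and observe 625.
Then cruncher.accrue with x: <last>, — result: 1250.
I invoke cruncher.scale with x: -71, — result: -88750.
Then cruncher.show(), which returns -88750.
Next I call cruncher.lessen with x: -92, → -88658.


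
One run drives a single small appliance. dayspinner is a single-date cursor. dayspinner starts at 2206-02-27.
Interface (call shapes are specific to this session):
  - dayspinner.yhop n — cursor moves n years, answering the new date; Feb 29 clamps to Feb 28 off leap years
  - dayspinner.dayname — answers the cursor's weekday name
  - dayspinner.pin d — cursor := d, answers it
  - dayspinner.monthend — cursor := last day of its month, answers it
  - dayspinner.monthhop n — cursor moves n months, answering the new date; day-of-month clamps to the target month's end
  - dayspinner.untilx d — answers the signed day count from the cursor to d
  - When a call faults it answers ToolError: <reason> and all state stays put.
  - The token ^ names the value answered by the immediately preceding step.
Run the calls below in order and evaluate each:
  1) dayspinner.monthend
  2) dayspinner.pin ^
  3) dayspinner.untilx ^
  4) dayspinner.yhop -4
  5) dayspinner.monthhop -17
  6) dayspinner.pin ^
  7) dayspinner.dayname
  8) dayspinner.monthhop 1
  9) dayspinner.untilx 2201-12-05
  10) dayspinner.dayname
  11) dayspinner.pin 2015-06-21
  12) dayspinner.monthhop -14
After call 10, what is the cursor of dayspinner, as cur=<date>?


·→ monthend()
·← 2206-02-28
·→ pin(d: ^)
·← 2206-02-28
·→ untilx(d: ^)
·← 0
·→ yhop(n: -4)
·← 2202-02-28
·→ monthhop(n: -17)
·← 2200-09-28
·→ pin(d: ^)
·← 2200-09-28
·→ dayname()
·← Sunday
·→ monthhop(n: 1)
·← 2200-10-28
·→ untilx(d: 2201-12-05)
·← 403
·→ dayname()
·← Tuesday
·→ pin(d: 2015-06-21)
·← 2015-06-21
·→ monthhop(n: -14)
·← 2014-04-21

Answer: cur=2200-10-28


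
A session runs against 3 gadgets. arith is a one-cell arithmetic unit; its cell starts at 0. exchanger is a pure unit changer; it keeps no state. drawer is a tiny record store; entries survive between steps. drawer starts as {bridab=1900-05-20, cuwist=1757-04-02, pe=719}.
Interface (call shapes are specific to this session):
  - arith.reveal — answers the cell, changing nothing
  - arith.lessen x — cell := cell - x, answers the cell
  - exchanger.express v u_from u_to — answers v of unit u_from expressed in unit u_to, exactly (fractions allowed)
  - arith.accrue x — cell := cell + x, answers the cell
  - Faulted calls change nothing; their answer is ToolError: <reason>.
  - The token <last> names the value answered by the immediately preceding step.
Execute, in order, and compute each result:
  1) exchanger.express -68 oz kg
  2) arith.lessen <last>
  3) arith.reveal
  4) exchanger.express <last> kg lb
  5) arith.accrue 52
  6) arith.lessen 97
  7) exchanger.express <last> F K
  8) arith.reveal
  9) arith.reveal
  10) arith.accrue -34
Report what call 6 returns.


# exchanger.express(v='-68', u_from='oz', u_to='kg') : -771107029/400000000
# arith.lessen(x='<last>') : 771107029/400000000
# arith.reveal() : 771107029/400000000
# exchanger.express(v='<last>', u_from='kg', u_to='lb') : 17/4
# arith.accrue(x='52') : 21571107029/400000000
# arith.lessen(x='97') : -17228892971/400000000
# exchanger.express(v='<last>', u_from='F', u_to='K') : 166639107029/720000000
# arith.reveal() : -17228892971/400000000
# arith.reveal() : -17228892971/400000000
# arith.accrue(x='-34') : -30828892971/400000000

Answer: -17228892971/400000000


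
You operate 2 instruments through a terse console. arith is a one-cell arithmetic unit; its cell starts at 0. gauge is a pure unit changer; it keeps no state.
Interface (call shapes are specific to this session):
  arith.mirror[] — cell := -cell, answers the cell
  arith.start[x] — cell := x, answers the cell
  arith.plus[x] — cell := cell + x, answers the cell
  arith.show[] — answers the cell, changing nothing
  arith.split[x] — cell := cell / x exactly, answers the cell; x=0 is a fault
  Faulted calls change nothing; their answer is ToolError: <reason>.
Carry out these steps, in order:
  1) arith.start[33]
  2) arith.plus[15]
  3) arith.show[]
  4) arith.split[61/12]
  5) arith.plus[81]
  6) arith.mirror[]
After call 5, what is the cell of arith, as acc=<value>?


Answer: acc=5517/61

Derivation:
Next I call arith.start(x: 33), → 33.
I try arith.plus(x: 15), and get 48.
I run arith.show, and observe 48.
Now I run arith.split(x: 61/12), yielding 576/61.
Now I run arith.plus(x: 81), which returns 5517/61.
I invoke arith.mirror(), and observe -5517/61.


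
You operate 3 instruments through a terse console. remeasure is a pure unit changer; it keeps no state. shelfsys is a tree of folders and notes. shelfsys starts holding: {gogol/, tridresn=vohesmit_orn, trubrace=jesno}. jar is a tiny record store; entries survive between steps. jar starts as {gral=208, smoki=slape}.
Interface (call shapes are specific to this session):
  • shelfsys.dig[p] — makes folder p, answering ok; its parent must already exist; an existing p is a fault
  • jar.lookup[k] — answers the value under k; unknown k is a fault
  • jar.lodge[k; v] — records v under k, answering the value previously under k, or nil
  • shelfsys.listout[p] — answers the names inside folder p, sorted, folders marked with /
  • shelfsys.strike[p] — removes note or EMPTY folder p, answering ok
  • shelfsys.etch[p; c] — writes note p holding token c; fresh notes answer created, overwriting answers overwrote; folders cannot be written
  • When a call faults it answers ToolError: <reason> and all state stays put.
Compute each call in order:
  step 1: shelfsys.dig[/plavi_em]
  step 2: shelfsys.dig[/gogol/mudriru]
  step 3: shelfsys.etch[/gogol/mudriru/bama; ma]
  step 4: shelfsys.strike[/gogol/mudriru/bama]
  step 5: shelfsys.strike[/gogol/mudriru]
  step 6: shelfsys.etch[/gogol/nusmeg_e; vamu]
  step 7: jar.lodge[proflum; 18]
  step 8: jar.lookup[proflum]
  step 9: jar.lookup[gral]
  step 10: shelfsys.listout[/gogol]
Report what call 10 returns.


-> shelfsys.dig(p='/plavi_em')
<- ok
-> shelfsys.dig(p='/gogol/mudriru')
<- ok
-> shelfsys.etch(p='/gogol/mudriru/bama', c='ma')
<- created
-> shelfsys.strike(p='/gogol/mudriru/bama')
<- ok
-> shelfsys.strike(p='/gogol/mudriru')
<- ok
-> shelfsys.etch(p='/gogol/nusmeg_e', c='vamu')
<- created
-> jar.lodge(k='proflum', v='18')
<- nil
-> jar.lookup(k='proflum')
<- 18
-> jar.lookup(k='gral')
<- 208
-> shelfsys.listout(p='/gogol')
<- [nusmeg_e]

Answer: [nusmeg_e]


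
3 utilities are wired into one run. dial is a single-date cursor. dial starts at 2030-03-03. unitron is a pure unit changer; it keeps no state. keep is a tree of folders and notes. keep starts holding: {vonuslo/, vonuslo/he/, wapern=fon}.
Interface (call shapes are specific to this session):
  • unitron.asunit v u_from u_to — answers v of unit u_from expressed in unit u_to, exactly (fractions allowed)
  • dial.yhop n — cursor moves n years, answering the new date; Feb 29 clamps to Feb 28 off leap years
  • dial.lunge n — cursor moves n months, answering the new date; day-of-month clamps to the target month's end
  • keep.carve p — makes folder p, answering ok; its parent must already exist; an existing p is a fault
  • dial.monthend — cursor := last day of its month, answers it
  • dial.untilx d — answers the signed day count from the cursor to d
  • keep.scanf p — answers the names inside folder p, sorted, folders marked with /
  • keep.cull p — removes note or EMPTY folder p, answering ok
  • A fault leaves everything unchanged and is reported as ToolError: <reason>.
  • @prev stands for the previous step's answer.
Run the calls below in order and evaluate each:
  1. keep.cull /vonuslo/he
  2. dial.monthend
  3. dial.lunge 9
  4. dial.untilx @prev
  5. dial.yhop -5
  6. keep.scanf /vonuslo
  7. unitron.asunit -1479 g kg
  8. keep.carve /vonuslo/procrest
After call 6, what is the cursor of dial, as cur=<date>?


> keep.cull p='/vonuslo/he'
[out] ok
> dial.monthend
[out] 2030-03-31
> dial.lunge n='9'
[out] 2030-12-31
> dial.untilx d='@prev'
[out] 0
> dial.yhop n='-5'
[out] 2025-12-31
> keep.scanf p='/vonuslo'
[out] []
> unitron.asunit v='-1479' u_from='g' u_to='kg'
[out] -1479/1000
> keep.carve p='/vonuslo/procrest'
[out] ok

Answer: cur=2025-12-31


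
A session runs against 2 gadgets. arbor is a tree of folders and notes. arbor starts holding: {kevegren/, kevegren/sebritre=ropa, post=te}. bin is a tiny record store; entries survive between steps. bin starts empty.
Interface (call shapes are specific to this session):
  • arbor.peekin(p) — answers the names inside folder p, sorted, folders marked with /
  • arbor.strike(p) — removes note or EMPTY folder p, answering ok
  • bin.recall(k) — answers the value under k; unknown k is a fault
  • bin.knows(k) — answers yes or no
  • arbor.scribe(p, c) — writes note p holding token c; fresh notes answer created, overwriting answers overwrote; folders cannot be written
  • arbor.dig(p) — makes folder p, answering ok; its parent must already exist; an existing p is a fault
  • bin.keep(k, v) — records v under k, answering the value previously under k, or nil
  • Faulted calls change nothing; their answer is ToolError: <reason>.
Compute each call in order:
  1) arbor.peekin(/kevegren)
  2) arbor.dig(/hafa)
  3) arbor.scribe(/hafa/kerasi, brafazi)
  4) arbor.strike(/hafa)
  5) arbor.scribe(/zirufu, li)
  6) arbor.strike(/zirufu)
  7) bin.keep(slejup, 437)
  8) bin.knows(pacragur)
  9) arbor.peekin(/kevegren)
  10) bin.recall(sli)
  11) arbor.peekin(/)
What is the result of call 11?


==> arbor.peekin(p: /kevegren)
<== [sebritre]
==> arbor.dig(p: /hafa)
<== ok
==> arbor.scribe(p: /hafa/kerasi, c: brafazi)
<== created
==> arbor.strike(p: /hafa)
<== ToolError: not empty
==> arbor.scribe(p: /zirufu, c: li)
<== created
==> arbor.strike(p: /zirufu)
<== ok
==> bin.keep(k: slejup, v: 437)
<== nil
==> bin.knows(k: pacragur)
<== no
==> arbor.peekin(p: /kevegren)
<== [sebritre]
==> bin.recall(k: sli)
<== ToolError: no such key sli
==> arbor.peekin(p: /)
<== [hafa/, kevegren/, post]

Answer: [hafa/, kevegren/, post]


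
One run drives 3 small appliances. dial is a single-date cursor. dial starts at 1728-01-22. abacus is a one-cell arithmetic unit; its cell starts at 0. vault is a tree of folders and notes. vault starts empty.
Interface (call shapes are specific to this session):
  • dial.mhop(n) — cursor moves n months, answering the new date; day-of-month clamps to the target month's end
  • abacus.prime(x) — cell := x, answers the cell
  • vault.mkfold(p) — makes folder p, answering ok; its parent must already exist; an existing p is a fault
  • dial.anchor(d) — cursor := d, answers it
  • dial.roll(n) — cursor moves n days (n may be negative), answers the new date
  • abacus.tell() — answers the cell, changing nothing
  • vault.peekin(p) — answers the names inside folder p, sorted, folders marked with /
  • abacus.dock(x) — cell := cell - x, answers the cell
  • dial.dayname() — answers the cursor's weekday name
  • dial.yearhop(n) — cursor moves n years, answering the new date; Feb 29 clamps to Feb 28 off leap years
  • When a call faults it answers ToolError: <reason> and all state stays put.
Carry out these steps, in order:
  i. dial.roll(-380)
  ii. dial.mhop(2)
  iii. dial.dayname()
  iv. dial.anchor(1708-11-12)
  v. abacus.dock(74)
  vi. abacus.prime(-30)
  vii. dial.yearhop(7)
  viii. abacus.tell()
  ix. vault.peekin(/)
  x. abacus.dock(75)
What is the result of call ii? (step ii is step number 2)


Answer: 1727-03-07

Derivation:
~$ dial.roll -380
:: 1727-01-07
~$ dial.mhop 2
:: 1727-03-07
~$ dial.dayname
:: Friday
~$ dial.anchor 1708-11-12
:: 1708-11-12
~$ abacus.dock 74
:: -74
~$ abacus.prime -30
:: -30
~$ dial.yearhop 7
:: 1715-11-12
~$ abacus.tell
:: -30
~$ vault.peekin /
:: []
~$ abacus.dock 75
:: -105


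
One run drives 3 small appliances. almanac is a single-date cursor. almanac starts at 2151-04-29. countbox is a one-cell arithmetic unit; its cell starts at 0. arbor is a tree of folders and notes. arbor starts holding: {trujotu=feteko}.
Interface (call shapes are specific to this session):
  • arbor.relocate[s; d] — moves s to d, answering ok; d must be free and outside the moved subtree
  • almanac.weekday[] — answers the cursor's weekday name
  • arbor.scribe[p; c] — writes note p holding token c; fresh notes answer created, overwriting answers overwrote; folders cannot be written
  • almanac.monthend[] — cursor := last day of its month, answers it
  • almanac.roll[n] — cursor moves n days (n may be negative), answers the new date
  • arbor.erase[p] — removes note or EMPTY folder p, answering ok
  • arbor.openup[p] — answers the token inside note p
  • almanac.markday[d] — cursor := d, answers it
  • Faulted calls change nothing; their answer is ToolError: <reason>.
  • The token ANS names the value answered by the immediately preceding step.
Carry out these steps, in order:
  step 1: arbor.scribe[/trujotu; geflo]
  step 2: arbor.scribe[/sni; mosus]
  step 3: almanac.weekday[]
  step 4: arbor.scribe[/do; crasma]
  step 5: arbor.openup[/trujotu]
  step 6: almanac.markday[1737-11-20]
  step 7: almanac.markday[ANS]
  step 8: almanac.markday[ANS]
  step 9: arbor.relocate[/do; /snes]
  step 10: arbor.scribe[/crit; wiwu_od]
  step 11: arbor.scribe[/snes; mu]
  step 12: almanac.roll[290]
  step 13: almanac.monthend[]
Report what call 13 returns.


>>> scribe /trujotu geflo
  overwrote
>>> scribe /sni mosus
  created
>>> weekday
  Thursday
>>> scribe /do crasma
  created
>>> openup /trujotu
  geflo
>>> markday 1737-11-20
  1737-11-20
>>> markday ANS
  1737-11-20
>>> markday ANS
  1737-11-20
>>> relocate /do /snes
  ok
>>> scribe /crit wiwu_od
  created
>>> scribe /snes mu
  overwrote
>>> roll 290
  1738-09-06
>>> monthend
  1738-09-30

Answer: 1738-09-30


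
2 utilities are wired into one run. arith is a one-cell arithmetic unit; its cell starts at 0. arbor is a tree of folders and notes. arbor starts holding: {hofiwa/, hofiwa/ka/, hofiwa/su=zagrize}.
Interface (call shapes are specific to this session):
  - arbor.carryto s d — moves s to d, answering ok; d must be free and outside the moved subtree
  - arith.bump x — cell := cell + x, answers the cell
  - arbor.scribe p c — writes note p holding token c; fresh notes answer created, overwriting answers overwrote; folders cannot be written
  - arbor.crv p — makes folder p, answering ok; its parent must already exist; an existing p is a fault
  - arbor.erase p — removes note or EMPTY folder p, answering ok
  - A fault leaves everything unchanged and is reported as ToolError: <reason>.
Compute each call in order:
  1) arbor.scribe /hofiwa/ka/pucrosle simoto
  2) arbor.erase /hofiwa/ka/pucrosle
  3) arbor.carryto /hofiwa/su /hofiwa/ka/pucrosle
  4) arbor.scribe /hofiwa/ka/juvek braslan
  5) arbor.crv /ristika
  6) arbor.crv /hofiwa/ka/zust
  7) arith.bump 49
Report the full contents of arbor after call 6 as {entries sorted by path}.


Answer: {hofiwa/, hofiwa/ka/, hofiwa/ka/juvek=braslan, hofiwa/ka/pucrosle=zagrize, hofiwa/ka/zust/, ristika/}

Derivation:
Do: arbor.scribe[/hofiwa/ka/pucrosle; simoto]
See: created
Do: arbor.erase[/hofiwa/ka/pucrosle]
See: ok
Do: arbor.carryto[/hofiwa/su; /hofiwa/ka/pucrosle]
See: ok
Do: arbor.scribe[/hofiwa/ka/juvek; braslan]
See: created
Do: arbor.crv[/ristika]
See: ok
Do: arbor.crv[/hofiwa/ka/zust]
See: ok
Do: arith.bump[49]
See: 49


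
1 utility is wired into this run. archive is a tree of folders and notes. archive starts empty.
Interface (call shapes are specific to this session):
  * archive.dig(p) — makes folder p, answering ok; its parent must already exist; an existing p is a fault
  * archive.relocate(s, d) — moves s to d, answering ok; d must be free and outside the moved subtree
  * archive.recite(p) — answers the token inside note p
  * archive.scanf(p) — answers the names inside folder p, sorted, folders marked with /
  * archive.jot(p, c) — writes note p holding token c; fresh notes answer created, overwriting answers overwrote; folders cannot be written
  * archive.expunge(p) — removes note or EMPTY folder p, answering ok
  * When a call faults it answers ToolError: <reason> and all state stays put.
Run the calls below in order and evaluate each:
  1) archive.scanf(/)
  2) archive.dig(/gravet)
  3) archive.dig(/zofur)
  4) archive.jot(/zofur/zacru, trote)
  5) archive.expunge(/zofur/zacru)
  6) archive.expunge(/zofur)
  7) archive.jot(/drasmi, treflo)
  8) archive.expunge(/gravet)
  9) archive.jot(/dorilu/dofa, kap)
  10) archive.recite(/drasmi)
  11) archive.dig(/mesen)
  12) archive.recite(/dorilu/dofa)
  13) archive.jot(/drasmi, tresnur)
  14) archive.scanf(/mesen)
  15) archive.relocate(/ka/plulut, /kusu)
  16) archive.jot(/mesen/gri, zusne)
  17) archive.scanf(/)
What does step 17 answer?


// 1. archive.scanf(/) == []
// 2. archive.dig(/gravet) == ok
// 3. archive.dig(/zofur) == ok
// 4. archive.jot(/zofur/zacru, trote) == created
// 5. archive.expunge(/zofur/zacru) == ok
// 6. archive.expunge(/zofur) == ok
// 7. archive.jot(/drasmi, treflo) == created
// 8. archive.expunge(/gravet) == ok
// 9. archive.jot(/dorilu/dofa, kap) == ToolError: no parent
// 10. archive.recite(/drasmi) == treflo
// 11. archive.dig(/mesen) == ok
// 12. archive.recite(/dorilu/dofa) == ToolError: not found
// 13. archive.jot(/drasmi, tresnur) == overwrote
// 14. archive.scanf(/mesen) == []
// 15. archive.relocate(/ka/plulut, /kusu) == ToolError: not found
// 16. archive.jot(/mesen/gri, zusne) == created
// 17. archive.scanf(/) == [drasmi, mesen/]

Answer: [drasmi, mesen/]


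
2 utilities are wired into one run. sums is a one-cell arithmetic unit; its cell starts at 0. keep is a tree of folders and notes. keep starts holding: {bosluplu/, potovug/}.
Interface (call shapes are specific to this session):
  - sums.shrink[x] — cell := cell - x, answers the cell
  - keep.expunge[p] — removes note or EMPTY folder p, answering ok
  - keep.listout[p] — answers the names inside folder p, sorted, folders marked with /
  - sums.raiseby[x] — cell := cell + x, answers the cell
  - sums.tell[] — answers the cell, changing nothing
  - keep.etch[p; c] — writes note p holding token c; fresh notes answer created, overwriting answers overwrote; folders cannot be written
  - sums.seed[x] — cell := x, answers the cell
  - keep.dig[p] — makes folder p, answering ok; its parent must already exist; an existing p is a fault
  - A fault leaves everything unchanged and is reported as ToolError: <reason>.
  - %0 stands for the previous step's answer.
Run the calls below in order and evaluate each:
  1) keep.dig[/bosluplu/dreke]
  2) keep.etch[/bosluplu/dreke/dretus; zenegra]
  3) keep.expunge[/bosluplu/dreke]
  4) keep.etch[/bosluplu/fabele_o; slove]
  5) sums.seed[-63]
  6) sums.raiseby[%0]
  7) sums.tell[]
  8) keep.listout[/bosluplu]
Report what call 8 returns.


-> dig(p=/bosluplu/dreke)
<- ok
-> etch(p=/bosluplu/dreke/dretus, c=zenegra)
<- created
-> expunge(p=/bosluplu/dreke)
<- ToolError: not empty
-> etch(p=/bosluplu/fabele_o, c=slove)
<- created
-> seed(x=-63)
<- -63
-> raiseby(x=%0)
<- -126
-> tell()
<- -126
-> listout(p=/bosluplu)
<- [dreke/, fabele_o]

Answer: [dreke/, fabele_o]


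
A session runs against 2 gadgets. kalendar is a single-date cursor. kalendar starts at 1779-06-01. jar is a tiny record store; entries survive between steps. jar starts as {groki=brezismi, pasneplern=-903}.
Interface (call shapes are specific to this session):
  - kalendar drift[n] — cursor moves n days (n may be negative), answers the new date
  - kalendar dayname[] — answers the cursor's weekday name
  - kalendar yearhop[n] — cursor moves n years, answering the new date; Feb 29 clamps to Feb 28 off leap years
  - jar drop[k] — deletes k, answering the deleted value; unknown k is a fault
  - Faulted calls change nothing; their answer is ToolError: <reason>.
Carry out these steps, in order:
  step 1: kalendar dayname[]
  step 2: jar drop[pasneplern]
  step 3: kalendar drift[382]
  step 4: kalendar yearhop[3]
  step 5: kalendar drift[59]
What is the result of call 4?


Answer: 1783-06-17

Derivation:
// kalendar dayname() ~> Tuesday
// jar drop(k='pasneplern') ~> -903
// kalendar drift(n='382') ~> 1780-06-17
// kalendar yearhop(n='3') ~> 1783-06-17
// kalendar drift(n='59') ~> 1783-08-15


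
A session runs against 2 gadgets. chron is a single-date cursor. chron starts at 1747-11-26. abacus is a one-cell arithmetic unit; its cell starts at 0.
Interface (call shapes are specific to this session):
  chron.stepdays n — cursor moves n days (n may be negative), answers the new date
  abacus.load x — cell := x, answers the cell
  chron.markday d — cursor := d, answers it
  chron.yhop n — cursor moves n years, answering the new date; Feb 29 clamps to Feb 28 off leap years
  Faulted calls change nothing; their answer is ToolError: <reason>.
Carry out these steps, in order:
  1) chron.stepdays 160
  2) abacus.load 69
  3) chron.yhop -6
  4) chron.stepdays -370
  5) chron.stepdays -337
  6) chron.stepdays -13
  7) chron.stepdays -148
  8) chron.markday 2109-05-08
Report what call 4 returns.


Answer: 1741-04-29

Derivation:
==> chron.stepdays(160)
<== 1748-05-04
==> abacus.load(69)
<== 69
==> chron.yhop(-6)
<== 1742-05-04
==> chron.stepdays(-370)
<== 1741-04-29
==> chron.stepdays(-337)
<== 1740-05-27
==> chron.stepdays(-13)
<== 1740-05-14
==> chron.stepdays(-148)
<== 1739-12-18
==> chron.markday(2109-05-08)
<== 2109-05-08


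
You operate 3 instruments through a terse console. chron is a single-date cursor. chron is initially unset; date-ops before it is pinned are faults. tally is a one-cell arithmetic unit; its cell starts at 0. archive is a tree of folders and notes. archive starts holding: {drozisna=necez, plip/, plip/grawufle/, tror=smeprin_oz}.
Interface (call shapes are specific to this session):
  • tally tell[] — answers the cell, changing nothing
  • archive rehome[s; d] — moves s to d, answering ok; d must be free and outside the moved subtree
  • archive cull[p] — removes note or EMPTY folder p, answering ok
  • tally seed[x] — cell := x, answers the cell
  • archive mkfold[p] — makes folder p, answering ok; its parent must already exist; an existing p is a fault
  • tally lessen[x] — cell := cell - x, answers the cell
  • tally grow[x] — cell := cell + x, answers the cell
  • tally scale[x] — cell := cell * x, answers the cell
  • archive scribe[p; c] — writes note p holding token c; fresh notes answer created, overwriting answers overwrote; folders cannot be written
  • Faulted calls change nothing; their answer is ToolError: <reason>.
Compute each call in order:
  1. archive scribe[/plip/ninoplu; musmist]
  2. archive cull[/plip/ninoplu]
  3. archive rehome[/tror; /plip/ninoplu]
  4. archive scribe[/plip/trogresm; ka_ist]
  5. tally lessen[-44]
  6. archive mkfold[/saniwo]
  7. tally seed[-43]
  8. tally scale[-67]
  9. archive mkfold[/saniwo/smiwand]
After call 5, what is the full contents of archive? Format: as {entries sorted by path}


·→ archive scribe(p=/plip/ninoplu, c=musmist)
·← created
·→ archive cull(p=/plip/ninoplu)
·← ok
·→ archive rehome(s=/tror, d=/plip/ninoplu)
·← ok
·→ archive scribe(p=/plip/trogresm, c=ka_ist)
·← created
·→ tally lessen(x=-44)
·← 44
·→ archive mkfold(p=/saniwo)
·← ok
·→ tally seed(x=-43)
·← -43
·→ tally scale(x=-67)
·← 2881
·→ archive mkfold(p=/saniwo/smiwand)
·← ok

Answer: {drozisna=necez, plip/, plip/grawufle/, plip/ninoplu=smeprin_oz, plip/trogresm=ka_ist}


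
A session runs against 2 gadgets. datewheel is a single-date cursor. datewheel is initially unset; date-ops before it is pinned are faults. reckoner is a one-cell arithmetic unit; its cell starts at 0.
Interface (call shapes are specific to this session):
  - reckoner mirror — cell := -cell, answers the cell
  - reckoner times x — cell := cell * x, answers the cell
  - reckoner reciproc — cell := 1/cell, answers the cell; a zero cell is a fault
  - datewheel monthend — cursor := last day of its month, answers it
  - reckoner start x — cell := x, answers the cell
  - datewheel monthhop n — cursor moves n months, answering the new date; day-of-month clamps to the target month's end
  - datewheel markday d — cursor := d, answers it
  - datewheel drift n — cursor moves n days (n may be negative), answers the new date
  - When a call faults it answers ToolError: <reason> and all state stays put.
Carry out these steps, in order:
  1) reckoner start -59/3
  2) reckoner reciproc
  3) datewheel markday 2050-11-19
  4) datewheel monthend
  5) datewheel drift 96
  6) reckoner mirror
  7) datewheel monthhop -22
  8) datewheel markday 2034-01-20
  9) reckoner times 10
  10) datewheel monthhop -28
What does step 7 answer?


Answer: 2049-05-06

Derivation:
I invoke reckoner start on x='-59/3', and observe -59/3.
I try reckoner reciproc, which returns -3/59.
I try datewheel markday on d='2050-11-19', and observe 2050-11-19.
Calling datewheel monthend(), and see 2050-11-30.
I call datewheel drift on n='96', — result: 2051-03-06.
Using reckoner mirror(), giving 3/59.
Then datewheel monthhop on n='-22': 2049-05-06.
Invoking datewheel markday on d='2034-01-20', and observe 2034-01-20.
Then reckoner times on x='10', and see 30/59.
I use datewheel monthhop on n='-28', — result: 2031-09-20.


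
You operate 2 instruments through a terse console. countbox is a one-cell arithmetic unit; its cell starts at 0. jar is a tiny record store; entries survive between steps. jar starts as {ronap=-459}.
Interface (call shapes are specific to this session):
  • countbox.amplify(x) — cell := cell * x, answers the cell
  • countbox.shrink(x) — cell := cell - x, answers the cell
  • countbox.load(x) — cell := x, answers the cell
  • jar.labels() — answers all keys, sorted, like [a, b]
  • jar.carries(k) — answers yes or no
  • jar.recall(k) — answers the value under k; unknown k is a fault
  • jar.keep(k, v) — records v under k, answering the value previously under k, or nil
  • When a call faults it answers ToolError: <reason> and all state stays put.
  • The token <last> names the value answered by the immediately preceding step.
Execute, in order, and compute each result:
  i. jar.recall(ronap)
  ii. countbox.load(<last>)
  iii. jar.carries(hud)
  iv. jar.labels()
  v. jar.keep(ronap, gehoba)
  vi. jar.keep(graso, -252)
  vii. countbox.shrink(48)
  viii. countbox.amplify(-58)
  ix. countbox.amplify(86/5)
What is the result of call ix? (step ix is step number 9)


-> recall(k=ronap)
<- -459
-> load(x=<last>)
<- -459
-> carries(k=hud)
<- no
-> labels()
<- [ronap]
-> keep(k=ronap, v=gehoba)
<- -459
-> keep(k=graso, v=-252)
<- nil
-> shrink(x=48)
<- -507
-> amplify(x=-58)
<- 29406
-> amplify(x=86/5)
<- 2528916/5

Answer: 2528916/5


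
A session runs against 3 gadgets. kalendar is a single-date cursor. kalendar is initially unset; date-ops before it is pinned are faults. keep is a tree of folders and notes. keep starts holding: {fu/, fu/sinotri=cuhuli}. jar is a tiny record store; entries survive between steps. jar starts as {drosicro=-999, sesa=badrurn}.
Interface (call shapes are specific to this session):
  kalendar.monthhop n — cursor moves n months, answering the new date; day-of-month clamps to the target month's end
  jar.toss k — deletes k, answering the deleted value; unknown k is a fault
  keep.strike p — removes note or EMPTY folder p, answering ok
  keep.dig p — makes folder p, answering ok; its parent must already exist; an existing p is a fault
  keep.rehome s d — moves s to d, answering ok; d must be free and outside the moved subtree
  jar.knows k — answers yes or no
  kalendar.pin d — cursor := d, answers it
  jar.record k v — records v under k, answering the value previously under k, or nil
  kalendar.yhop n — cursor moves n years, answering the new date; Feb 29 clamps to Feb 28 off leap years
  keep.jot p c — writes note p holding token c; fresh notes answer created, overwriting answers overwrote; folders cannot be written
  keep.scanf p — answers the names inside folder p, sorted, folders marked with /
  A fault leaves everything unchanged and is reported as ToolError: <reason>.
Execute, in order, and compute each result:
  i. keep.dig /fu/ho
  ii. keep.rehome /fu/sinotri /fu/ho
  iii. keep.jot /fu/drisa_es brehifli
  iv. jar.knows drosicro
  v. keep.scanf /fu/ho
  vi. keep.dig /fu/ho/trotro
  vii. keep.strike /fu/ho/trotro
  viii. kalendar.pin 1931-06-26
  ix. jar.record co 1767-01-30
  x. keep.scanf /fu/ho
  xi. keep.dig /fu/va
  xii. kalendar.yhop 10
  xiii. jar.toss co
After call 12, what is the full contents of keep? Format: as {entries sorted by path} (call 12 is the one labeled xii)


[in] keep.dig p: /fu/ho
[out] ok
[in] keep.rehome s: /fu/sinotri d: /fu/ho
[out] ToolError: exists
[in] keep.jot p: /fu/drisa_es c: brehifli
[out] created
[in] jar.knows k: drosicro
[out] yes
[in] keep.scanf p: /fu/ho
[out] []
[in] keep.dig p: /fu/ho/trotro
[out] ok
[in] keep.strike p: /fu/ho/trotro
[out] ok
[in] kalendar.pin d: 1931-06-26
[out] 1931-06-26
[in] jar.record k: co v: 1767-01-30
[out] nil
[in] keep.scanf p: /fu/ho
[out] []
[in] keep.dig p: /fu/va
[out] ok
[in] kalendar.yhop n: 10
[out] 1941-06-26
[in] jar.toss k: co
[out] 1767-01-30

Answer: {fu/, fu/drisa_es=brehifli, fu/ho/, fu/sinotri=cuhuli, fu/va/}


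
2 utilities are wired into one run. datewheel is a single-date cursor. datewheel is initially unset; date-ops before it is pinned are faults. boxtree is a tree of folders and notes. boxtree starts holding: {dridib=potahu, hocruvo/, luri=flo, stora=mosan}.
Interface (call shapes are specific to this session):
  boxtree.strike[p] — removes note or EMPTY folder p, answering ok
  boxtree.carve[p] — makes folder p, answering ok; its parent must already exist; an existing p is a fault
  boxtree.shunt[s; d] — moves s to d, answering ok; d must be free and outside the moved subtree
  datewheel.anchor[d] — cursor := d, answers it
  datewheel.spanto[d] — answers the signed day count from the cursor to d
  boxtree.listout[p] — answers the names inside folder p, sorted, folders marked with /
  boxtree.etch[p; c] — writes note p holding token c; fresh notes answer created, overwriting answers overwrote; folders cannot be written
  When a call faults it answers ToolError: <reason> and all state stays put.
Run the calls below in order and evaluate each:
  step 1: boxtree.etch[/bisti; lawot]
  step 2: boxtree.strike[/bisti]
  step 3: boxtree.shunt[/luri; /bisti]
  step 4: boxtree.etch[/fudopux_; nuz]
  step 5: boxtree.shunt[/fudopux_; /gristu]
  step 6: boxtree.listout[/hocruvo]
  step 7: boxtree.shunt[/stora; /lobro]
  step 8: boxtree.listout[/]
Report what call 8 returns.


Answer: [bisti, dridib, gristu, hocruvo/, lobro]

Derivation:
-> etch(p→/bisti, c→lawot)
<- created
-> strike(p→/bisti)
<- ok
-> shunt(s→/luri, d→/bisti)
<- ok
-> etch(p→/fudopux_, c→nuz)
<- created
-> shunt(s→/fudopux_, d→/gristu)
<- ok
-> listout(p→/hocruvo)
<- []
-> shunt(s→/stora, d→/lobro)
<- ok
-> listout(p→/)
<- [bisti, dridib, gristu, hocruvo/, lobro]


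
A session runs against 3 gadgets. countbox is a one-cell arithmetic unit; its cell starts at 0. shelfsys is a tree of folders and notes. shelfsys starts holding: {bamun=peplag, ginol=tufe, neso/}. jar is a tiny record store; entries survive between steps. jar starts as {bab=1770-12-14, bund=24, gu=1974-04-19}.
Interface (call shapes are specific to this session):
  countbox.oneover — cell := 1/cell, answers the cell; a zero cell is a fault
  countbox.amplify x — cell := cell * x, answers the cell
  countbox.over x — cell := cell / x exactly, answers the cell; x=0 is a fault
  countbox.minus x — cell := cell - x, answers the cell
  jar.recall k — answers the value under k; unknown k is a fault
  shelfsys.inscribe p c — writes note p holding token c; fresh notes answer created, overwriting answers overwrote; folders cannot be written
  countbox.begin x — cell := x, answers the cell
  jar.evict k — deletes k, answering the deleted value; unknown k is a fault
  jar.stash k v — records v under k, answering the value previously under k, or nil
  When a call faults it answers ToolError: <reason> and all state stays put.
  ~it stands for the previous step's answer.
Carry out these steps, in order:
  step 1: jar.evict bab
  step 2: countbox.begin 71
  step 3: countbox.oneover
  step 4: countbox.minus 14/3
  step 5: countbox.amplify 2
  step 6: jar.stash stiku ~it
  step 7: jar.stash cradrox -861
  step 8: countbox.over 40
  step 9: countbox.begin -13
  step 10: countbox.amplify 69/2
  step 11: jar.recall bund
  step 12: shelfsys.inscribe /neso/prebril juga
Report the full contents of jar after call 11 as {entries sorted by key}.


Answer: {bund=24, cradrox=-861, gu=1974-04-19, stiku=-1982/213}

Derivation:
·→ jar.evict(bab)
·← 1770-12-14
·→ countbox.begin(71)
·← 71
·→ countbox.oneover()
·← 1/71
·→ countbox.minus(14/3)
·← -991/213
·→ countbox.amplify(2)
·← -1982/213
·→ jar.stash(stiku, ~it)
·← nil
·→ jar.stash(cradrox, -861)
·← nil
·→ countbox.over(40)
·← -991/4260
·→ countbox.begin(-13)
·← -13
·→ countbox.amplify(69/2)
·← -897/2
·→ jar.recall(bund)
·← 24
·→ shelfsys.inscribe(/neso/prebril, juga)
·← created


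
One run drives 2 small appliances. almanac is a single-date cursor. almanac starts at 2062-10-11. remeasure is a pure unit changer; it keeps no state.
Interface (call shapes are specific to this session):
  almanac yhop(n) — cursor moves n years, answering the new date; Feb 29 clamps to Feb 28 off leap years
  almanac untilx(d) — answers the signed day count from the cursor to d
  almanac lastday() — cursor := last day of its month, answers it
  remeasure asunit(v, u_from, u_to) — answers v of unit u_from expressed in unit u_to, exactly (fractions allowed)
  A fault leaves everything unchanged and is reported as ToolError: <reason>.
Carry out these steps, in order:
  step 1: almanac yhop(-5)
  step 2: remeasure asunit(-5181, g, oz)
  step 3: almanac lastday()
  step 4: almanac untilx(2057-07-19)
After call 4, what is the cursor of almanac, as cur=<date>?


Answer: cur=2057-10-31

Derivation:
-- 1. almanac yhop(n='-5') ~> 2057-10-11
-- 2. remeasure asunit(v='-5181', u_from='g', u_to='oz') ~> -753600000/4123567
-- 3. almanac lastday() ~> 2057-10-31
-- 4. almanac untilx(d='2057-07-19') ~> -104


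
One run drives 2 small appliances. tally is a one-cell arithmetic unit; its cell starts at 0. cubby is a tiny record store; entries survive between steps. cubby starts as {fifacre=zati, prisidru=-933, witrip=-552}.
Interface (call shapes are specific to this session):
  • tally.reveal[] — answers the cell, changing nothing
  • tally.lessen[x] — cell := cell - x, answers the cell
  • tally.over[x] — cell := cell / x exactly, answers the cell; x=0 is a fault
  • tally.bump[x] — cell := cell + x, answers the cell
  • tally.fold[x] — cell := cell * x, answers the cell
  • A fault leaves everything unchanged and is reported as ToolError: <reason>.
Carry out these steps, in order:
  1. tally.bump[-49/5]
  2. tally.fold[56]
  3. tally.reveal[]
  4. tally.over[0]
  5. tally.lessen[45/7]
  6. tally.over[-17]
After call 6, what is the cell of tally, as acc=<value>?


Answer: acc=19433/595

Derivation:
→ tally.bump(x='-49/5')
← -49/5
→ tally.fold(x='56')
← -2744/5
→ tally.reveal()
← -2744/5
→ tally.over(x='0')
← ToolError: division by zero
→ tally.lessen(x='45/7')
← -19433/35
→ tally.over(x='-17')
← 19433/595


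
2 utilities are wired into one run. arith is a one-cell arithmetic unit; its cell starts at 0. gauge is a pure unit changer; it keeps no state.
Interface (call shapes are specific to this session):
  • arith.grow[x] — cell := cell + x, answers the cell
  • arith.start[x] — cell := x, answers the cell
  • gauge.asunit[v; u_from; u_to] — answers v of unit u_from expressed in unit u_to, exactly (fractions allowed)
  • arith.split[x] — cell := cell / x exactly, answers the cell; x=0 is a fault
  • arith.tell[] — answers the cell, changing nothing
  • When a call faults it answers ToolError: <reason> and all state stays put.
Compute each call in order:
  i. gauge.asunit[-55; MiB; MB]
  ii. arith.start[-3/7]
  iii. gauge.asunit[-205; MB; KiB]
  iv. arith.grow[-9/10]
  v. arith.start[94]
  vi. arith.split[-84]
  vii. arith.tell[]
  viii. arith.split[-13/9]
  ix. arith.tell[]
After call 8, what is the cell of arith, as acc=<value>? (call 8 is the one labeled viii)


Answer: acc=141/182

Derivation:
;; gauge.asunit(-55, MiB, MB) == -180224/3125
;; arith.start(-3/7) == -3/7
;; gauge.asunit(-205, MB, KiB) == -3203125/16
;; arith.grow(-9/10) == -93/70
;; arith.start(94) == 94
;; arith.split(-84) == -47/42
;; arith.tell() == -47/42
;; arith.split(-13/9) == 141/182
;; arith.tell() == 141/182


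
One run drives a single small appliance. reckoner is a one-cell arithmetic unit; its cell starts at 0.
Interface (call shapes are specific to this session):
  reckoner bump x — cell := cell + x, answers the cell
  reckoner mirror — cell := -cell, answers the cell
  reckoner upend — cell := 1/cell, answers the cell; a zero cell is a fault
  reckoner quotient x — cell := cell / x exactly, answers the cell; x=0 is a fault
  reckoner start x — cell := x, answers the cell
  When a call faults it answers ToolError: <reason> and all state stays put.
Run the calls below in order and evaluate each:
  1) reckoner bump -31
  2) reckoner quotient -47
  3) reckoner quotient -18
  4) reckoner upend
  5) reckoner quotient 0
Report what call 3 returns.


Step: reckoner bump[x→-31]
Result: -31
Step: reckoner quotient[x→-47]
Result: 31/47
Step: reckoner quotient[x→-18]
Result: -31/846
Step: reckoner upend[]
Result: -846/31
Step: reckoner quotient[x→0]
Result: ToolError: division by zero

Answer: -31/846


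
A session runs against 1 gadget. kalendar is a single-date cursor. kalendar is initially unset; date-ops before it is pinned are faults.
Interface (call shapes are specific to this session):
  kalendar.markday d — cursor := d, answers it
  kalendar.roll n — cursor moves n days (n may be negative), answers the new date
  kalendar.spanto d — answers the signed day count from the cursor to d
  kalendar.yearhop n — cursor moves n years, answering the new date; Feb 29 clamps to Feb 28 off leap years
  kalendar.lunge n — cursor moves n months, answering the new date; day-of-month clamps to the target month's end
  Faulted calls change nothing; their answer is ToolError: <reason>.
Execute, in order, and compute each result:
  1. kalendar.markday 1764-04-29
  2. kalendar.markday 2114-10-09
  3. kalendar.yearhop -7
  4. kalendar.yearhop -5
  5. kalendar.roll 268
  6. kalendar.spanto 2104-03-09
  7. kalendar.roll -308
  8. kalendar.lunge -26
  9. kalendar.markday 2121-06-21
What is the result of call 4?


Answer: 2102-10-09

Derivation:
>> kalendar.markday(d='1764-04-29')
<< 1764-04-29
>> kalendar.markday(d='2114-10-09')
<< 2114-10-09
>> kalendar.yearhop(n='-7')
<< 2107-10-09
>> kalendar.yearhop(n='-5')
<< 2102-10-09
>> kalendar.roll(n='268')
<< 2103-07-04
>> kalendar.spanto(d='2104-03-09')
<< 249
>> kalendar.roll(n='-308')
<< 2102-08-30
>> kalendar.lunge(n='-26')
<< 2100-06-30
>> kalendar.markday(d='2121-06-21')
<< 2121-06-21
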